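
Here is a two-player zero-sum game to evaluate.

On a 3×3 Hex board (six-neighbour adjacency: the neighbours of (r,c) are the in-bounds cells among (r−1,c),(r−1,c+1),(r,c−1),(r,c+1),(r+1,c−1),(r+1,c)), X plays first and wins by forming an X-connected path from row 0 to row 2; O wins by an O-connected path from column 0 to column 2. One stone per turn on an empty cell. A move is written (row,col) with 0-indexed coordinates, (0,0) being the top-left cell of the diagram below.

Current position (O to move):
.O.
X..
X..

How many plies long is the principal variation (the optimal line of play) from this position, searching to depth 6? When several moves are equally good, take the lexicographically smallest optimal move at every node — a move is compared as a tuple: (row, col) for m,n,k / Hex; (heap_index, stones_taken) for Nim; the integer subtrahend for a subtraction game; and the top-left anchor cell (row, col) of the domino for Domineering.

[.O./X../X..] O move#1: (0,0):-1/OO./X../X..*, (0,2):-1/.OO/X../X.., (1,1):-1/.O./XO./X.., (1,2):-1/.O./X.O/X.., (2,1):-1/.O./X../XO., (2,2):-1/.O./X../X.O
[OO./X../X..] X move#2: (0,2):+1/OOX/X../X..*, (1,1):-1/OO./XX./X.., (1,2):-1/OO./X.X/X.., (2,1):-1/OO./X../XX., (2,2):-1/OO./X../X.X
[OOX/X../X..] O move#3: (1,1):-1/OOX/XO./X..*, (1,2):-1/OOX/X.O/X.., (2,1):-1/OOX/X../XO., (2,2):-1/OOX/X../X.O
[OOX/XO./X..] X move#4: (1,2):+1/OOX/XOX/X..*, (2,1):-1/OOX/XO./XX., (2,2):-1/OOX/XO./X.X
[OOX/XOX/X..] O move#5: (2,1):-1/OOX/XOX/XO.*, (2,2):-1/OOX/XOX/X.O
[OOX/XOX/XO.] X move#6: (2,2):+1/OOX/XOX/XOX*
[OOX/XOX/XOX] end (terminal -1, O#7); searched .O./X../X.. to 6

PV length from [.O./X../X..]: 6 plies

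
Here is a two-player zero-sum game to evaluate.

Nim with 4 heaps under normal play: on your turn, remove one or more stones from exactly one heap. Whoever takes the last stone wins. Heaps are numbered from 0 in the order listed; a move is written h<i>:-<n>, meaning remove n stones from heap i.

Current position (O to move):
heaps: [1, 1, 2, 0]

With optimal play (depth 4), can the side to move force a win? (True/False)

O winning at [(1,1,2,0)]: True

[(1,1,2,0)] O move#1: h0:-1:-1/(0,1,2,0), h1:-1:-1/(1,0,2,0), h2:-1:-1/(1,1,1,0), h2:-2:+1/(1,1,0,0)*
[(1,1,0,0)] X move#2: h0:-1:-1/(0,1,0,0)*, h1:-1:-1/(1,0,0,0)
[(0,1,0,0)] O move#3: h1:-1:+1/(0,0,0,0)*
[(0,0,0,0)] end (terminal -1, X#4); searched (1,1,2,0) to 4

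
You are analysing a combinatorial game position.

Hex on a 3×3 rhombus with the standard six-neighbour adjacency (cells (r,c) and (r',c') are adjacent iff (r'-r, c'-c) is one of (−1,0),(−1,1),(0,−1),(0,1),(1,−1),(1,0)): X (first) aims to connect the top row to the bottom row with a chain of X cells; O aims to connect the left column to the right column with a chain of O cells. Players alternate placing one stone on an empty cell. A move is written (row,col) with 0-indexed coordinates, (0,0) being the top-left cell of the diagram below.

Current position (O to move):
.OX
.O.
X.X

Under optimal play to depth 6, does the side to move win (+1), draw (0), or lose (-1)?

value(.OX/.O./X.X, O) = +1

ply 1, O at .OX/.O./X.X | (0,0)=-1→OOX/.O./X.X; (1,0)=-1→.OX/OO./X.X; (1,2)=+1→.OX/.OO/X.X*; (2,1)=-1→.OX/.O./XOX
ply 2, X at .OX/.OO/X.X | (0,0)=-1→XOX/.OO/X.X*; (1,0)=-1→.OX/XOO/X.X; (2,1)=-1→.OX/.OO/XXX
ply 3, O at XOX/.OO/X.X | (1,0)=+1→XOX/OOO/X.X*; (2,1)=-1→XOX/.OO/XOX
ply 4: XOX/OOO/X.X is terminal -1 (X); from .OX/.O./X.X depth 6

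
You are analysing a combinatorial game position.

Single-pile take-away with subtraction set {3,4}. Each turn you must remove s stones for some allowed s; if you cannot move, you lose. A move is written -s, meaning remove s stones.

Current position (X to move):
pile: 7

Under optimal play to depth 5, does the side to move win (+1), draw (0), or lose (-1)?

p1 X@[7]: -3[4]-1* -4[3]-1
p2 O@[4]: -3[1]+1* -4[0]+1
p3 X@[1] terminal -1; root [7] d5

value(7, X) = -1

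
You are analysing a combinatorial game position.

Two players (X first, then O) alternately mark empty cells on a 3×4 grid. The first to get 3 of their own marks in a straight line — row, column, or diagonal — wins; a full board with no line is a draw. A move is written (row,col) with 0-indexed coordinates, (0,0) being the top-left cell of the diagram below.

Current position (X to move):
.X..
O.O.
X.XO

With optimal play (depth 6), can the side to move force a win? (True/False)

X winning at [.X../O.O./X.XO]: True

p1 X@[.X../O.O./X.XO]: (0,0)[XX../O.O./X.XO]-1 (0,2)[.XX./O.O./X.XO]-1 (0,3)[.X.X/O.O./X.XO]-1 (1,1)[.X../OXO./X.XO]+1* (1,3)[.X../O.OX/X.XO]-1 (2,1)[.X../O.O./XXXO]+1
p2 O@[.X../OXO./X.XO]: (0,0)[OX../OXO./X.XO]-1* (0,2)[.XO./OXO./X.XO]-1 (0,3)[.X.O/OXO./X.XO]-1 (1,3)[.X../OXOO/X.XO]-1 (2,1)[.X../OXO./XOXO]-1
p3 X@[OX../OXO./X.XO]: (0,2)[OXX./OXO./X.XO]+1* (0,3)[OX.X/OXO./X.XO]+1 (1,3)[OX../OXOX/X.XO]+1 (2,1)[OX../OXO./XXXO]+1
p4 O@[OXX./OXO./X.XO] terminal -1; root [.X../O.O./X.XO] d6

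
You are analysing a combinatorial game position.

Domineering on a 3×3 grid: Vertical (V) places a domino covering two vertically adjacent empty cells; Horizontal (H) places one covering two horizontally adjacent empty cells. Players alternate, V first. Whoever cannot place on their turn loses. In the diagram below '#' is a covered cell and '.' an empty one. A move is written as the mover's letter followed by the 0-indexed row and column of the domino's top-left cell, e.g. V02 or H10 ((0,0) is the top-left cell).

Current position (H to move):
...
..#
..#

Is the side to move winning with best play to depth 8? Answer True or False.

p1 H@[.../..#/..#]: H00[##./..#/..#]-1 H01[.##/..#/..#]-1 H10[.../###/..#]+1* H20[.../..#/###]-1
p2 V@[.../###/..#] terminal -1; root [.../..#/..#] d8

H winning at [.../..#/..#]: True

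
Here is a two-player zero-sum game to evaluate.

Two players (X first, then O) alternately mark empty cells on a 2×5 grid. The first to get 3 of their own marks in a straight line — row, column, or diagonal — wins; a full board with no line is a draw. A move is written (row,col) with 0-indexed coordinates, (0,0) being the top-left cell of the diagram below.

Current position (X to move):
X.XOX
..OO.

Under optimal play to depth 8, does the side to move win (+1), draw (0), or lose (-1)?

[X.XOX/..OO.] X move#1: (0,1):+1/XXXOX/..OO.*, (1,0):-1/X.XOX/X.OO., (1,1):-1/X.XOX/.XOO., (1,4):-1/X.XOX/..OOX
[XXXOX/..OO.] end (terminal -1, O#2); searched X.XOX/..OO. to 8

value(X.XOX/..OO., X) = +1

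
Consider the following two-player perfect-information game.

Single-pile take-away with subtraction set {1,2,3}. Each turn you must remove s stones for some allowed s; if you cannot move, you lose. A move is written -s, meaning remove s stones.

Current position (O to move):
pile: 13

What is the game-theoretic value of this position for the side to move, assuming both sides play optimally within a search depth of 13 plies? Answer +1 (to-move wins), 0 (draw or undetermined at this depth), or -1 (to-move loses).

value(13, O) = +1

[13] O move#1: -1:+1/12*, -2:-1/11, -3:-1/10
[12] X move#2: -1:-1/11*, -2:-1/10, -3:-1/9
[11] O move#3: -1:-1/10, -2:-1/9, -3:+1/8*
[8] X move#4: -1:-1/7*, -2:-1/6, -3:-1/5
[7] O move#5: -1:-1/6, -2:-1/5, -3:+1/4*
[4] X move#6: -1:-1/3*, -2:-1/2, -3:-1/1
[3] O move#7: -1:-1/2, -2:-1/1, -3:+1/0*
[0] end (terminal -1, X#8); searched 13 to 13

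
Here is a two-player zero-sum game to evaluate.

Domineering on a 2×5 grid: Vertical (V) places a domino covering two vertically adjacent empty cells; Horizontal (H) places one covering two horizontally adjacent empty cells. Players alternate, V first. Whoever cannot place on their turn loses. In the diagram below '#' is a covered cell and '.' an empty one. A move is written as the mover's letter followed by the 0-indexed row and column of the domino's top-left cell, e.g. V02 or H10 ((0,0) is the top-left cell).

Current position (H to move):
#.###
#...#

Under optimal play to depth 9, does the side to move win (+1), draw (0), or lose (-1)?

value(#.###/#...#, H) = +1

[#.###/#...#] H move#1: H11:+1/#.###/###.#*, H12:-1/#.###/#.###
[#.###/###.#] end (terminal -1, V#2); searched #.###/#...# to 9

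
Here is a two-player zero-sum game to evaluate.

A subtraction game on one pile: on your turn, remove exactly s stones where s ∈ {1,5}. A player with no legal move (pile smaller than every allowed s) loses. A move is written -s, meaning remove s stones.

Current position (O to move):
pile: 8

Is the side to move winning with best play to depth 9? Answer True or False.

O winning at [8]: False

ply 1, O at 8 | -1=-1→7*; -5=-1→3
ply 2, X at 7 | -1=+1→6*; -5=+1→2
ply 3, O at 6 | -1=-1→5*; -5=-1→1
ply 4, X at 5 | -1=+1→4*; -5=+1→0
ply 5, O at 4 | -1=-1→3*
ply 6, X at 3 | -1=+1→2*
ply 7, O at 2 | -1=-1→1*
ply 8, X at 1 | -1=+1→0*
ply 9: 0 is terminal -1 (O); from 8 depth 9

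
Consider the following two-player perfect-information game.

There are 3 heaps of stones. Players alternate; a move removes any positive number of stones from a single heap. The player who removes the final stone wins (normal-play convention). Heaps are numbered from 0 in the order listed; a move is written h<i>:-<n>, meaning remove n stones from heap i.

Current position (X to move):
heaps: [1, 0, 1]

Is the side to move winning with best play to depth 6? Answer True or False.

p1 X@[(1,0,1)]: h0:-1[(0,0,1)]-1* h2:-1[(1,0,0)]-1
p2 O@[(0,0,1)]: h2:-1[(0,0,0)]+1*
p3 X@[(0,0,0)] terminal -1; root [(1,0,1)] d6

X winning at [(1,0,1)]: False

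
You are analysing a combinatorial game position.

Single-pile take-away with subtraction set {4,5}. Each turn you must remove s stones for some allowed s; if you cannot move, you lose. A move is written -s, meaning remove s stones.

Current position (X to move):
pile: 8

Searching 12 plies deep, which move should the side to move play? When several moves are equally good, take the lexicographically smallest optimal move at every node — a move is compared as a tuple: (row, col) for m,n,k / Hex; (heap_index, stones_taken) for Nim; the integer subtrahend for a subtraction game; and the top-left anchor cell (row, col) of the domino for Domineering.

X's best at [8]: -5

p1 X@[8]: -4[4]-1 -5[3]+1*
p2 O@[3] terminal -1; root [8] d12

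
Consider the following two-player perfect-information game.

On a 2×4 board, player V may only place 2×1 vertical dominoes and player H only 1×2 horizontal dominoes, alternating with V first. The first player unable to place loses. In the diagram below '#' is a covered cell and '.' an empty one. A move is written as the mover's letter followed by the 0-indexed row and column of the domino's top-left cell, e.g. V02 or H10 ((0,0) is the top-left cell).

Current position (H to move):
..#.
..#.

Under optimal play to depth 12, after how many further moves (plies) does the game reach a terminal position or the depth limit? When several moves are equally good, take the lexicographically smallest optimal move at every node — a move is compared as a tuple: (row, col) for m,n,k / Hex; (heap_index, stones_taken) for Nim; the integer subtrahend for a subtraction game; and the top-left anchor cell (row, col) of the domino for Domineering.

ply 1, H at ..#./..#. | H00=+1→###./..#.*; H10=+1→..#./###.
ply 2, V at ###./..#. | V03=-1→####/..##*
ply 3, H at ####/..## | H10=+1→####/####*
ply 4: ####/#### is terminal -1 (V); from ..#./..#. depth 12

PV length from [..#./..#.]: 3 plies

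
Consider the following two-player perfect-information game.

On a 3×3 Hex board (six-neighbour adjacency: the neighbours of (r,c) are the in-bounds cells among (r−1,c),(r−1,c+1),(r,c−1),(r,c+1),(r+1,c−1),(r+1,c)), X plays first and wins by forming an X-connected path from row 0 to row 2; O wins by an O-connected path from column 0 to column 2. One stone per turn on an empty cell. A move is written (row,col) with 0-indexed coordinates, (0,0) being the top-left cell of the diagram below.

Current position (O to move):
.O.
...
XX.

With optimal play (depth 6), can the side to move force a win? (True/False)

O winning at [.O./.../XX.]: True

[.O./.../XX.] O move#1: (0,0):-1/OO./.../XX., (0,2):+1/.OO/.../XX.*, (1,0):-1/.O./O../XX., (1,1):+1/.O./.O./XX., (1,2):+1/.O./..O/XX., (2,2):-1/.O./.../XXO
[.OO/.../XX.] X move#2: (0,0):-1/XOO/.../XX.*, (1,0):-1/.OO/X../XX., (1,1):-1/.OO/.X./XX., (1,2):-1/.OO/..X/XX., (2,2):-1/.OO/.../XXX
[XOO/.../XX.] O move#3: (1,0):+1/XOO/O../XX.*, (1,1):-1/XOO/.O./XX., (1,2):-1/XOO/..O/XX., (2,2):-1/XOO/.../XXO
[XOO/O../XX.] end (terminal -1, X#4); searched .O./.../XX. to 6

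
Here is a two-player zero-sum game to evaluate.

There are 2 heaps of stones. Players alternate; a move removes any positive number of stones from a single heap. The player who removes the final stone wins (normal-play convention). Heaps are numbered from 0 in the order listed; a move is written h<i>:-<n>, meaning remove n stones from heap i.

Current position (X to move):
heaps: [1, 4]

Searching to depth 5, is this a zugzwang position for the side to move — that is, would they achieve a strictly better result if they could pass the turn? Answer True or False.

zugzwang((1,4), X) = False

p1 X@[(1,4)]: h0:-1[(0,4)]-1 h1:-1[(1,3)]-1 h1:-2[(1,2)]-1 h1:-3[(1,1)]+1* h1:-4[(1,0)]-1
p2 O@[(1,1)]: h0:-1[(0,1)]-1* h1:-1[(1,0)]-1
p3 X@[(0,1)]: h1:-1[(0,0)]+1*
p4 O@[(0,0)] terminal -1; root [(1,4)] d5
if X skipped the turn, O would face:
~ p1 O@[(1,4)]: h0:-1[(0,4)]-1 h1:-1[(1,3)]-1 h1:-2[(1,2)]-1 h1:-3[(1,1)]+1* h1:-4[(1,0)]-1
~ p2 X@[(1,1)]: h0:-1[(0,1)]-1* h1:-1[(1,0)]-1
~ p3 O@[(0,1)]: h1:-1[(0,0)]+1*
~ p4 X@[(0,0)] terminal -1; root [(1,4)] d5
compare (X): move=+1 vs pass=-1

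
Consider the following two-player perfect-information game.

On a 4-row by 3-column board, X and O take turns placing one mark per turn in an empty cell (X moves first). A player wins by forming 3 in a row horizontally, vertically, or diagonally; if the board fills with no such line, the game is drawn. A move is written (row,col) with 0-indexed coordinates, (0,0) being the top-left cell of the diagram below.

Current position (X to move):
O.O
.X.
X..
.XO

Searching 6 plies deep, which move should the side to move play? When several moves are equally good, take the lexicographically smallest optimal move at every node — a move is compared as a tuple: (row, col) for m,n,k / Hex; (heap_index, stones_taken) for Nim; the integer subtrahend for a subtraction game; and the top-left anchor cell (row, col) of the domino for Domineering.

X's best at [O.O/.X./X../.XO]: (0,1)

ply 1, X at O.O/.X./X../.XO | (0,1)=+1→OXO/.X./X../.XO*; (1,0)=-1→O.O/XX./X../.XO; (1,2)=-1→O.O/.XX/X../.XO; (2,1)=+1→O.O/.X./XX./.XO; (2,2)=-1→O.O/.X./X.X/.XO; (3,0)=-1→O.O/.X./X../XXO
ply 2, O at OXO/.X./X../.XO | (1,0)=-1→OXO/OX./X../.XO*; (1,2)=-1→OXO/.XO/X../.XO; (2,1)=-1→OXO/.X./XO./.XO; (2,2)=-1→OXO/.X./X.O/.XO; (3,0)=-1→OXO/.X./X../OXO
ply 3, X at OXO/OX./X../.XO | (1,2)=-1→OXO/OXX/X../.XO; (2,1)=+1→OXO/OX./XX./.XO*; (2,2)=-1→OXO/OX./X.X/.XO; (3,0)=-1→OXO/OX./X../XXO
ply 4: OXO/OX./XX./.XO is terminal -1 (O); from O.O/.X./X../.XO depth 6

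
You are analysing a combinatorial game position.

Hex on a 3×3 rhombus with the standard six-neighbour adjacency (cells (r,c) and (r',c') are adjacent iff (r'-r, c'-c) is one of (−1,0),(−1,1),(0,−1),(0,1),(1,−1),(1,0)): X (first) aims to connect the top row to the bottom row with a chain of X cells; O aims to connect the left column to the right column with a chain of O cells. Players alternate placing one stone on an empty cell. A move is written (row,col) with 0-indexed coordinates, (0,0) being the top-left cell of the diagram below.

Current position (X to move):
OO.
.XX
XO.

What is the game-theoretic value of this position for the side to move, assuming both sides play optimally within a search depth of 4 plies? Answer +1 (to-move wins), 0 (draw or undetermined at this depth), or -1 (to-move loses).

p1 X@[OO./.XX/XO.]: (0,2)[OOX/.XX/XO.]+1* (1,0)[OO./XXX/XO.]-1 (2,2)[OO./.XX/XOX]-1
p2 O@[OOX/.XX/XO.] terminal -1; root [OO./.XX/XO.] d4

value(OO./.XX/XO., X) = +1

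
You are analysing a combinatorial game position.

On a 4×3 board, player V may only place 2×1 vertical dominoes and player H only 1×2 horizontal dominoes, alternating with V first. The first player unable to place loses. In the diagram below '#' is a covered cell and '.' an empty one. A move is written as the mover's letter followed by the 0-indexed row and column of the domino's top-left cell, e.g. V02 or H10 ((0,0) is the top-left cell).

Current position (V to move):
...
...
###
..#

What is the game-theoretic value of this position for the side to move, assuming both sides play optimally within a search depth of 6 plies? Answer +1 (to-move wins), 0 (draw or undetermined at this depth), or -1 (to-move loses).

value(.../.../###/..#, V) = +1

ply 1, V at .../.../###/..# | V00=-1→#../#../###/..#; V01=+1→.#./.#./###/..#*; V02=-1→..#/..#/###/..#
ply 2, H at .#./.#./###/..# | H30=-1→.#./.#./###/###*
ply 3, V at .#./.#./###/### | V00=+1→##./##./###/###*; V02=+1→.##/.##/###/###
ply 4: ##./##./###/### is terminal -1 (H); from .../.../###/..# depth 6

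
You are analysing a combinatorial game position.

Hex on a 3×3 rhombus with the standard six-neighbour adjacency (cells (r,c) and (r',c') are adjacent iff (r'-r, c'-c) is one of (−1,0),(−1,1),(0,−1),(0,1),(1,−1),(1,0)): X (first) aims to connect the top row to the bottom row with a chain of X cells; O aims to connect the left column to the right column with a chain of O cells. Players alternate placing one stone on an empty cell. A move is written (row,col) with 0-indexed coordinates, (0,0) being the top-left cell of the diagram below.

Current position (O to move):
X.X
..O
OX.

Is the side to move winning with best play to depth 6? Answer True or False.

O winning at [X.X/..O/OX.]: True

p1 O@[X.X/..O/OX.]: (0,1)[XOX/..O/OX.]-1 (1,0)[X.X/O.O/OX.]-1 (1,1)[X.X/.OO/OX.]+1* (2,2)[X.X/..O/OXO]-1
p2 X@[X.X/.OO/OX.] terminal -1; root [X.X/..O/OX.] d6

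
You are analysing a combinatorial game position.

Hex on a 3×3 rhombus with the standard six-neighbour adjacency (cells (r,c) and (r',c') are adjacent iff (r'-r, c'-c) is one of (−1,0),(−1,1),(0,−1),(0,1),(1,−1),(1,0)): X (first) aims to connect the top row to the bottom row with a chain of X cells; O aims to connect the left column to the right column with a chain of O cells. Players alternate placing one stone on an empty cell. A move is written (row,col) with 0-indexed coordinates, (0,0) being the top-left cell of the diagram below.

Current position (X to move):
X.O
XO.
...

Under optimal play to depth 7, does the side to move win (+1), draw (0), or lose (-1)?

[X.O/XO./...] X move#1: (0,1):-1/XXO/XO./..., (1,2):-1/X.O/XOX/..., (2,0):+1/X.O/XO./X..*, (2,1):-1/X.O/XO./.X., (2,2):-1/X.O/XO./..X
[X.O/XO./X..] end (terminal -1, O#2); searched X.O/XO./... to 7

value(X.O/XO./..., X) = +1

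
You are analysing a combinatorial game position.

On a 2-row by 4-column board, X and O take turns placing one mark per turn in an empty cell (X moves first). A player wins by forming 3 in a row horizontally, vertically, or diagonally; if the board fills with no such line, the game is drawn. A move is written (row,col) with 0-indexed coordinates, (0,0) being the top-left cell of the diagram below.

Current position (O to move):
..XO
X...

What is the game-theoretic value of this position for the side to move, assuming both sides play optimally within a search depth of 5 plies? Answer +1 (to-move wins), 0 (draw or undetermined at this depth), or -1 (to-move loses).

value(..XO/X..., O) = 0

ply 1, O at ..XO/X... | (0,0)=+0→O.XO/X...*; (0,1)=+0→.OXO/X...; (1,1)=+0→..XO/XO..; (1,2)=+0→..XO/X.O.; (1,3)=+0→..XO/X..O
ply 2, X at O.XO/X... | (0,1)=+0→OXXO/X...*; (1,1)=+0→O.XO/XX..; (1,2)=+0→O.XO/X.X.; (1,3)=+0→O.XO/X..X
ply 3, O at OXXO/X... | (1,1)=+0→OXXO/XO..*; (1,2)=+0→OXXO/X.O.; (1,3)=+0→OXXO/X..O
ply 4, X at OXXO/XO.. | (1,2)=+0→OXXO/XOX.*; (1,3)=+0→OXXO/XO.X
ply 5, O at OXXO/XOX. | (1,3)=+0→OXXO/XOXO*
ply 6: OXXO/XOXO is terminal +0 (X); from ..XO/X... depth 5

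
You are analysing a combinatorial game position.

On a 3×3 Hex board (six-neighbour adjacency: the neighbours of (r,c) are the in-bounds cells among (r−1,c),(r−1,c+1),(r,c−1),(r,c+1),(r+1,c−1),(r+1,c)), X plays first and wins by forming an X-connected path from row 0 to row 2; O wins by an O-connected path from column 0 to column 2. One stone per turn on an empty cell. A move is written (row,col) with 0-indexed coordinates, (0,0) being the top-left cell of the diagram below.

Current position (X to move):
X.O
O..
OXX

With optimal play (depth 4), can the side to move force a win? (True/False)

X winning at [X.O/O../OXX]: False

ply 1, X at X.O/O../OXX | (0,1)=-1→XXO/O../OXX*; (1,1)=-1→X.O/OX./OXX; (1,2)=-1→X.O/O.X/OXX
ply 2, O at XXO/O../OXX | (1,1)=+1→XXO/OO./OXX*; (1,2)=-1→XXO/O.O/OXX
ply 3: XXO/OO./OXX is terminal -1 (X); from X.O/O../OXX depth 4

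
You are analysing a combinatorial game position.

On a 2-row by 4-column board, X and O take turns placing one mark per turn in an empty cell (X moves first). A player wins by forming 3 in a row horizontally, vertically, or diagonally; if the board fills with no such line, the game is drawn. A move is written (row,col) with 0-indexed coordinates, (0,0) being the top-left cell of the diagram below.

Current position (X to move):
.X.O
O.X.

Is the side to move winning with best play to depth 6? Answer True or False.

p1 X@[.X.O/O.X.]: (0,0)[XX.O/O.X.]+0* (0,2)[.XXO/O.X.]+0 (1,1)[.X.O/OXX.]+0 (1,3)[.X.O/O.XX]+0
p2 O@[XX.O/O.X.]: (0,2)[XXOO/O.X.]+0* (1,1)[XX.O/OOX.]-1 (1,3)[XX.O/O.XO]-1
p3 X@[XXOO/O.X.]: (1,1)[XXOO/OXX.]+0* (1,3)[XXOO/O.XX]+0
p4 O@[XXOO/OXX.]: (1,3)[XXOO/OXXO]+0*
p5 X@[XXOO/OXXO] terminal +0; root [.X.O/O.X.] d6

X winning at [.X.O/O.X.]: False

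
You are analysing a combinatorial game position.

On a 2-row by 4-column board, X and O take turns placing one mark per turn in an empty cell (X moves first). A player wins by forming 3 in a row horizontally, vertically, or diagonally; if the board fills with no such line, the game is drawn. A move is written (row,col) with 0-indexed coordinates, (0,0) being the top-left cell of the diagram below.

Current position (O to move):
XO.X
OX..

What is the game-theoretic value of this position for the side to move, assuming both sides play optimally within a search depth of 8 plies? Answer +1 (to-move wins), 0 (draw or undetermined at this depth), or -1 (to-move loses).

value(XO.X/OX.., O) = 0

p1 O@[XO.X/OX..]: (0,2)[XOOX/OX..]+0* (1,2)[XO.X/OXO.]+0 (1,3)[XO.X/OX.O]+0
p2 X@[XOOX/OX..]: (1,2)[XOOX/OXX.]+0* (1,3)[XOOX/OX.X]+0
p3 O@[XOOX/OXX.]: (1,3)[XOOX/OXXO]+0*
p4 X@[XOOX/OXXO] terminal +0; root [XO.X/OX..] d8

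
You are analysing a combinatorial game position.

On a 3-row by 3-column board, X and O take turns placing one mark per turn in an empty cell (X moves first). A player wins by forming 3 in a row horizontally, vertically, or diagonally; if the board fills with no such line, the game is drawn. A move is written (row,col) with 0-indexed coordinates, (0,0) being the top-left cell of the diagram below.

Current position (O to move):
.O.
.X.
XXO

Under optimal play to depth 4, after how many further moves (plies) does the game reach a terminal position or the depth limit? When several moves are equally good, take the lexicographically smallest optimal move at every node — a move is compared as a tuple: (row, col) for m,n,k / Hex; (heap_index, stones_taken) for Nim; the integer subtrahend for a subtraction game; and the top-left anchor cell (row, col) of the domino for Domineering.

p1 O@[.O./.X./XXO]: (0,0)[OO./.X./XXO]-1 (0,2)[.OO/.X./XXO]+1* (1,0)[.O./OX./XXO]-1 (1,2)[.O./.XO/XXO]-1
p2 X@[.OO/.X./XXO]: (0,0)[XOO/.X./XXO]-1* (1,0)[.OO/XX./XXO]-1 (1,2)[.OO/.XX/XXO]-1
p3 O@[XOO/.X./XXO]: (1,0)[XOO/OX./XXO]+0 (1,2)[XOO/.XO/XXO]+1*
p4 X@[XOO/.XO/XXO] terminal -1; root [.O./.X./XXO] d4

PV length from [.O./.X./XXO]: 3 plies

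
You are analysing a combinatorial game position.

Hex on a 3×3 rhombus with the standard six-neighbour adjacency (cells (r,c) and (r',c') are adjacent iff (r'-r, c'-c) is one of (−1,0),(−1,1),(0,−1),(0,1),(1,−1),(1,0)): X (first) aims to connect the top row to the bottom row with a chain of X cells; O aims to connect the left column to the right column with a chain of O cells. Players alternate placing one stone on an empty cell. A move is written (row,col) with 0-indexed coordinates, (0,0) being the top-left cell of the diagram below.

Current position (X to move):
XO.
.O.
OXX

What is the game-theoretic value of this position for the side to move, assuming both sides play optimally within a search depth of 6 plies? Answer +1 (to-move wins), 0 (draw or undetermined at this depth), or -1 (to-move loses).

value(XO./.O./OXX, X) = -1

ply 1, X at XO./.O./OXX | (0,2)=-1→XOX/.O./OXX*; (1,0)=-1→XO./XO./OXX; (1,2)=-1→XO./.OX/OXX
ply 2, O at XOX/.O./OXX | (1,0)=-1→XOX/OO./OXX; (1,2)=+1→XOX/.OO/OXX*
ply 3: XOX/.OO/OXX is terminal -1 (X); from XO./.O./OXX depth 6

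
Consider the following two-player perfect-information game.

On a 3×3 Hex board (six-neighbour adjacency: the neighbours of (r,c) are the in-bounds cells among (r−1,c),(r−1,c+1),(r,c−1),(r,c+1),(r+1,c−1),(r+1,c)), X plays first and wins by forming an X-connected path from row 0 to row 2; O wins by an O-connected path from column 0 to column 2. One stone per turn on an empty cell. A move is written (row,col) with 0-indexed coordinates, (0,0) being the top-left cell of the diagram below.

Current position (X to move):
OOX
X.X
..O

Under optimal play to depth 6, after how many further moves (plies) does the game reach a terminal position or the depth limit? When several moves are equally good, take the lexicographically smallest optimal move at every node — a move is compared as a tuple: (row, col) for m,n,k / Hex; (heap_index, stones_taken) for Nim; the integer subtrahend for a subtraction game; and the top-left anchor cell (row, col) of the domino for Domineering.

[OOX/X.X/..O] X move#1: (1,1):+1/OOX/XXX/..O*, (2,0):+1/OOX/X.X/X.O, (2,1):+1/OOX/X.X/.XO
[OOX/XXX/..O] O move#2: (2,0):-1/OOX/XXX/O.O*, (2,1):-1/OOX/XXX/.OO
[OOX/XXX/O.O] X move#3: (2,1):+1/OOX/XXX/OXO*
[OOX/XXX/OXO] end (terminal -1, O#4); searched OOX/X.X/..O to 6

PV length from [OOX/X.X/..O]: 3 plies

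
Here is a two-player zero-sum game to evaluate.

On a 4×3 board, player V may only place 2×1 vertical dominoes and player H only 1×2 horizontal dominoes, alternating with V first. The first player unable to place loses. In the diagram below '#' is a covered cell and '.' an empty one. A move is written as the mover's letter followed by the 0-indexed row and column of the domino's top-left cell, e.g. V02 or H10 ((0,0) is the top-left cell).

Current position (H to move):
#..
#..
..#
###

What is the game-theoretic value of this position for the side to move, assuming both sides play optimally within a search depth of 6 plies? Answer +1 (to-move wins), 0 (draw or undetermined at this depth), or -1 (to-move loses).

value(#../#../..#/###, H) = +1

ply 1, H at #../#../..#/### | H01=-1→###/#../..#/###; H11=+1→#../###/..#/###*; H20=-1→#../#../###/###
ply 2: #../###/..#/### is terminal -1 (V); from #../#../..#/### depth 6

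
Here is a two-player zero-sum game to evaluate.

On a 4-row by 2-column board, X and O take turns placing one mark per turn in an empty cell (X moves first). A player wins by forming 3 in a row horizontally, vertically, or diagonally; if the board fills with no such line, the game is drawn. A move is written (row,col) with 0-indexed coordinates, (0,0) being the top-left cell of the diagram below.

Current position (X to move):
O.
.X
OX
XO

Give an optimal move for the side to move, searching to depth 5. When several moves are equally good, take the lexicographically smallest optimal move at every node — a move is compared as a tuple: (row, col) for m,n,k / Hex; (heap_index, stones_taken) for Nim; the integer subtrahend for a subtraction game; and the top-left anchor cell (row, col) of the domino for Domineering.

p1 X@[O./.X/OX/XO]: (0,1)[OX/.X/OX/XO]+1* (1,0)[O./XX/OX/XO]+0
p2 O@[OX/.X/OX/XO] terminal -1; root [O./.X/OX/XO] d5

X's best at [O./.X/OX/XO]: (0,1)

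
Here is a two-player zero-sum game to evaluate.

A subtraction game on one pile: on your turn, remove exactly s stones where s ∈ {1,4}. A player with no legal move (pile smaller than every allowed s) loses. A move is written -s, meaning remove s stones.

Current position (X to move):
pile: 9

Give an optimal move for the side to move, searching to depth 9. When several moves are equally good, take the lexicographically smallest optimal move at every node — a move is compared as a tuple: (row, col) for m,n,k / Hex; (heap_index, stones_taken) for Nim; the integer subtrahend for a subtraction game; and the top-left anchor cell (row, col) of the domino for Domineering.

X's best at [9]: -4

p1 X@[9]: -1[8]-1 -4[5]+1*
p2 O@[5]: -1[4]-1* -4[1]-1
p3 X@[4]: -1[3]-1 -4[0]+1*
p4 O@[0] terminal -1; root [9] d9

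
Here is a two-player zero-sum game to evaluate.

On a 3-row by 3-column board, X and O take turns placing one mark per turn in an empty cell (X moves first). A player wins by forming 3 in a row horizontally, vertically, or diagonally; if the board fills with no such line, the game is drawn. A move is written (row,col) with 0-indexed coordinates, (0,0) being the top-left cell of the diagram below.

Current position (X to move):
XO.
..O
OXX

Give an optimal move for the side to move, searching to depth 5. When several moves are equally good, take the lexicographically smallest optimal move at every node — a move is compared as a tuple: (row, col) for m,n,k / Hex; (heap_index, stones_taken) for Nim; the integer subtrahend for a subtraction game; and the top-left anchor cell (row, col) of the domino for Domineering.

X's best at [XO./..O/OXX]: (1,1)

ply 1, X at XO./..O/OXX | (0,2)=+0→XOX/..O/OXX; (1,0)=+0→XO./X.O/OXX; (1,1)=+1→XO./.XO/OXX*
ply 2: XO./.XO/OXX is terminal -1 (O); from XO./..O/OXX depth 5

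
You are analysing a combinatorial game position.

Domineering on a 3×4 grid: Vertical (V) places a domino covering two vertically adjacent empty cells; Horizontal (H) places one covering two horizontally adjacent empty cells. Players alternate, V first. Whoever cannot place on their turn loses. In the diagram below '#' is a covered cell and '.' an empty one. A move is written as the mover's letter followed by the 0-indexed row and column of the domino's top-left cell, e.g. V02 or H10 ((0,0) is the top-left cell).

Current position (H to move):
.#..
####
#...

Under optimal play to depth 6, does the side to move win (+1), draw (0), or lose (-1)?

p1 H@[.#../####/#...]: H02[.###/####/#...]+1* H21[.#../####/###.]+1 H22[.#../####/#.##]+1
p2 V@[.###/####/#...] terminal -1; root [.#../####/#...] d6

value(.#../####/#..., H) = +1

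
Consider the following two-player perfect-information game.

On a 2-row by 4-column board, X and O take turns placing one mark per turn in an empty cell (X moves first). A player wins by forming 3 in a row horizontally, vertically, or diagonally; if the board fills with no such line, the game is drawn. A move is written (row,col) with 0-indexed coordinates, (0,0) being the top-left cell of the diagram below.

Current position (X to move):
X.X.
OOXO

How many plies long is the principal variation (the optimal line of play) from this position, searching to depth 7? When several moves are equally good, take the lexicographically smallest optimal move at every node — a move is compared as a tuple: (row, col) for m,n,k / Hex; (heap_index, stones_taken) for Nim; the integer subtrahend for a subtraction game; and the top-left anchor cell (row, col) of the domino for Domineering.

PV length from [X.X./OOXO]: 1 ply

[X.X./OOXO] X move#1: (0,1):+1/XXX./OOXO*, (0,3):+0/X.XX/OOXO
[XXX./OOXO] end (terminal -1, O#2); searched X.X./OOXO to 7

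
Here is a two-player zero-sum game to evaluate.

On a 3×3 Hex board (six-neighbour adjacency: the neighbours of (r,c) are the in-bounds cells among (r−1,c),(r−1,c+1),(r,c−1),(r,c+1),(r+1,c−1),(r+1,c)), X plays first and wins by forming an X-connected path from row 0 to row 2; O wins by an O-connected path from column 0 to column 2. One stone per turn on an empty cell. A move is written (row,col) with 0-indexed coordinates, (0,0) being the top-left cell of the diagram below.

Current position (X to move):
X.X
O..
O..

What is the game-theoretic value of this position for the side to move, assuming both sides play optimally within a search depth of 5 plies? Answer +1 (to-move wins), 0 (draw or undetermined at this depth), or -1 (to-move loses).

ply 1, X at X.X/O../O.. | (0,1)=-1→XXX/O../O..; (1,1)=-1→X.X/OX./O..; (1,2)=+1→X.X/O.X/O..*; (2,1)=+1→X.X/O../OX.; (2,2)=-1→X.X/O../O.X
ply 2, O at X.X/O.X/O.. | (0,1)=-1→XOX/O.X/O..*; (1,1)=-1→X.X/OOX/O..; (2,1)=-1→X.X/O.X/OO.; (2,2)=-1→X.X/O.X/O.O
ply 3, X at XOX/O.X/O.. | (1,1)=+1→XOX/OXX/O..*; (2,1)=+1→XOX/O.X/OX.; (2,2)=+1→XOX/O.X/O.X
ply 4, O at XOX/OXX/O.. | (2,1)=-1→XOX/OXX/OO.*; (2,2)=-1→XOX/OXX/O.O
ply 5, X at XOX/OXX/OO. | (2,2)=+1→XOX/OXX/OOX*
ply 6: XOX/OXX/OOX is terminal -1 (O); from X.X/O../O.. depth 5

value(X.X/O../O.., X) = +1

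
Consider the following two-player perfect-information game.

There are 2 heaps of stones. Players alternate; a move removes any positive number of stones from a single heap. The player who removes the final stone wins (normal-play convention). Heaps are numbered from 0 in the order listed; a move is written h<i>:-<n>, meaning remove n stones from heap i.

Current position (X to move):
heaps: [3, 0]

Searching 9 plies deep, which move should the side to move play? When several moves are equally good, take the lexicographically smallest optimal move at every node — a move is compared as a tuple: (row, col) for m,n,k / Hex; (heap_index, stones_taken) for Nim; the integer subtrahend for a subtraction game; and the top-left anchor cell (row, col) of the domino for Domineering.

[(3,0)] X move#1: h0:-1:-1/(2,0), h0:-2:-1/(1,0), h0:-3:+1/(0,0)*
[(0,0)] end (terminal -1, O#2); searched (3,0) to 9

X's best at [(3,0)]: h0:-3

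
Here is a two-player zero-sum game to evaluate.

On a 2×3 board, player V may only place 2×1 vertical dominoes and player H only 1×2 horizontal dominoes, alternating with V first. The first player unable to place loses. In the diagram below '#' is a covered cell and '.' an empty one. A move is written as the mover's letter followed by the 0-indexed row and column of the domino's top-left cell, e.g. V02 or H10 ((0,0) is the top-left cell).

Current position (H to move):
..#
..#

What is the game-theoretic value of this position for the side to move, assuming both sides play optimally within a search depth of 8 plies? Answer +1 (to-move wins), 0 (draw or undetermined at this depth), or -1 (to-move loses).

value(..#/..#, H) = +1

p1 H@[..#/..#]: H00[###/..#]+1* H10[..#/###]+1
p2 V@[###/..#] terminal -1; root [..#/..#] d8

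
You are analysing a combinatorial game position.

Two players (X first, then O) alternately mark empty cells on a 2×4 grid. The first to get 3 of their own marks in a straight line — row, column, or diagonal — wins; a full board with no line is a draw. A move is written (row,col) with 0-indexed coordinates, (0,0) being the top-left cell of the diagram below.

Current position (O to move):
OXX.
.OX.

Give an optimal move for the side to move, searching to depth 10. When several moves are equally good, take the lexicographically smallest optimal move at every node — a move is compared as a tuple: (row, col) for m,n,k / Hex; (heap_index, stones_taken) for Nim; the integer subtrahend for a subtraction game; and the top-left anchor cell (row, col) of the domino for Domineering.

ply 1, O at OXX./.OX. | (0,3)=+0→OXXO/.OX.*; (1,0)=-1→OXX./OOX.; (1,3)=-1→OXX./.OXO
ply 2, X at OXXO/.OX. | (1,0)=+0→OXXO/XOX.*; (1,3)=+0→OXXO/.OXX
ply 3, O at OXXO/XOX. | (1,3)=+0→OXXO/XOXO*
ply 4: OXXO/XOXO is terminal +0 (X); from OXX./.OX. depth 10

O's best at [OXX./.OX.]: (0,3)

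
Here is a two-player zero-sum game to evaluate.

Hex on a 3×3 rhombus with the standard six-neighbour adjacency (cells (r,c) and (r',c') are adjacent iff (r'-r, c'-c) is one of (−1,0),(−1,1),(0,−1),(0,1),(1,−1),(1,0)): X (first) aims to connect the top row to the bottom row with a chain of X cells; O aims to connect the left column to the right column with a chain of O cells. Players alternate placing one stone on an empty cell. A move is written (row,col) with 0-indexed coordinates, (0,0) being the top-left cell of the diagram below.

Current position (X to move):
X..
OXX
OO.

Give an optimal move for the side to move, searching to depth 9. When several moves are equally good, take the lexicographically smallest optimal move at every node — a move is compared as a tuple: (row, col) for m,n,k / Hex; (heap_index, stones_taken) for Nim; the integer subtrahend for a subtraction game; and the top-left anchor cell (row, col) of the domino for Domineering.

ply 1, X at X../OXX/OO. | (0,1)=-1→XX./OXX/OO.; (0,2)=-1→X.X/OXX/OO.; (2,2)=+1→X../OXX/OOX*
ply 2, O at X../OXX/OOX | (0,1)=-1→XO./OXX/OOX*; (0,2)=-1→X.O/OXX/OOX
ply 3, X at XO./OXX/OOX | (0,2)=+1→XOX/OXX/OOX*
ply 4: XOX/OXX/OOX is terminal -1 (O); from X../OXX/OO. depth 9

X's best at [X../OXX/OO.]: (2,2)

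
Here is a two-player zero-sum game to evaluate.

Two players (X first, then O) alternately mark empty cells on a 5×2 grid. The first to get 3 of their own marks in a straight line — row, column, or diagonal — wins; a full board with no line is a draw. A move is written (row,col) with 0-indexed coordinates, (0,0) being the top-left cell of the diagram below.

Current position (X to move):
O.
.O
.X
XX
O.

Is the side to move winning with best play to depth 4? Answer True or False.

X winning at [O./.O/.X/XX/O.]: True

ply 1, X at O./.O/.X/XX/O. | (0,1)=+0→OX/.O/.X/XX/O.; (1,0)=+1→O./XO/.X/XX/O.*; (2,0)=+1→O./.O/XX/XX/O.; (4,1)=+1→O./.O/.X/XX/OX
ply 2, O at O./XO/.X/XX/O. | (0,1)=-1→OO/XO/.X/XX/O.*; (2,0)=-1→O./XO/OX/XX/O.; (4,1)=-1→O./XO/.X/XX/OO
ply 3, X at OO/XO/.X/XX/O. | (2,0)=+1→OO/XO/XX/XX/O.*; (4,1)=+1→OO/XO/.X/XX/OX
ply 4: OO/XO/XX/XX/O. is terminal -1 (O); from O./.O/.X/XX/O. depth 4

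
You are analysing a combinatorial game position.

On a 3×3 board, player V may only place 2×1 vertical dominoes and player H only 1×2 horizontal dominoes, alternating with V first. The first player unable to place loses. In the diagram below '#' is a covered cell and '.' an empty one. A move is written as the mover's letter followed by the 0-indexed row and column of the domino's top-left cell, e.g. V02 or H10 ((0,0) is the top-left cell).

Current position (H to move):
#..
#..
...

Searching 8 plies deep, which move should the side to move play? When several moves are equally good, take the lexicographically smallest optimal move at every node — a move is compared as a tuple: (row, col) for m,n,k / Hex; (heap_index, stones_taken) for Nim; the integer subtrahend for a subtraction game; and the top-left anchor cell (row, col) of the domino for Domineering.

[#../#../...] H move#1: H01:-1/###/#../..., H11:+1/#../###/...*, H20:-1/#../#../##., H21:-1/#../#../.##
[#../###/...] end (terminal -1, V#2); searched #../#../... to 8

H's best at [#../#../...]: H11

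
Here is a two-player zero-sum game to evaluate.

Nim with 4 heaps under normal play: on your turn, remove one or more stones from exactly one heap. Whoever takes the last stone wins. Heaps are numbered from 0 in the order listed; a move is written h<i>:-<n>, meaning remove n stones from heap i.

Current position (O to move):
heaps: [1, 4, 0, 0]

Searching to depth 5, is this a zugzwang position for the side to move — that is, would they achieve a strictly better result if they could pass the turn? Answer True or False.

zugzwang((1,4,0,0), O) = False

[(1,4,0,0)] O move#1: h0:-1:-1/(0,4,0,0), h1:-1:-1/(1,3,0,0), h1:-2:-1/(1,2,0,0), h1:-3:+1/(1,1,0,0)*, h1:-4:-1/(1,0,0,0)
[(1,1,0,0)] X move#2: h0:-1:-1/(0,1,0,0)*, h1:-1:-1/(1,0,0,0)
[(0,1,0,0)] O move#3: h1:-1:+1/(0,0,0,0)*
[(0,0,0,0)] end (terminal -1, X#4); searched (1,4,0,0) to 5
suppose O passes — search the same position with X to move:
pass> [(1,4,0,0)] X move#1: h0:-1:-1/(0,4,0,0), h1:-1:-1/(1,3,0,0), h1:-2:-1/(1,2,0,0), h1:-3:+1/(1,1,0,0)*, h1:-4:-1/(1,0,0,0)
pass> [(1,1,0,0)] O move#2: h0:-1:-1/(0,1,0,0)*, h1:-1:-1/(1,0,0,0)
pass> [(0,1,0,0)] X move#3: h1:-1:+1/(0,0,0,0)*
pass> [(0,0,0,0)] end (terminal -1, O#4); searched (1,4,0,0) to 5
for O: play +1, pass -1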